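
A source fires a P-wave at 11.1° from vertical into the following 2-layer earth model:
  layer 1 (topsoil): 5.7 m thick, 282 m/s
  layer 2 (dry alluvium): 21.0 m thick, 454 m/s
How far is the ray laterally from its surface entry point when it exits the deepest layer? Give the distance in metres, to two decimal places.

Apply Snell's law at each interface; in layer i the horizontal offset is hᵢ·tan θᵢ.
Layer 1: θ = 11.10°; offset = 5.7·tan 11.10° = 1.1183 m.
Layer 2: sin θ = 454·sin 11.1°/282 = 0.3099, θ = 18.06°; offset = 21.0·tan 18.06° = 6.8460 m.
Σ offsets = 7.9643 m.

7.96 m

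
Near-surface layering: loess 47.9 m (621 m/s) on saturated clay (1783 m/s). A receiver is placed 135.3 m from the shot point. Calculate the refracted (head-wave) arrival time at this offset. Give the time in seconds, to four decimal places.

t = x/V₂ + 2h·√(V₂²−V₁²)/(V₁V₂).
√(V₂²−V₁²) = √(1783²−621²) = 1671.4 m/s; delay term = 2·47.9·1671.4/(621·1783) = 0.14461 s.
t = 135.3/1783 + 0.14461 = 0.22049 s.

0.2205 s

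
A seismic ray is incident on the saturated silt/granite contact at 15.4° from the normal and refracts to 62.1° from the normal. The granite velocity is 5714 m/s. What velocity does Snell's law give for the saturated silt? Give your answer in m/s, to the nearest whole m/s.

1717 m/s

Snell's law: sin 15.4°/V₁ = sin 62.1°/V₂.
V₁ = V₂·sin 15.4°/sin 62.1° = 5714 × 0.3005 = 1716.96 m/s.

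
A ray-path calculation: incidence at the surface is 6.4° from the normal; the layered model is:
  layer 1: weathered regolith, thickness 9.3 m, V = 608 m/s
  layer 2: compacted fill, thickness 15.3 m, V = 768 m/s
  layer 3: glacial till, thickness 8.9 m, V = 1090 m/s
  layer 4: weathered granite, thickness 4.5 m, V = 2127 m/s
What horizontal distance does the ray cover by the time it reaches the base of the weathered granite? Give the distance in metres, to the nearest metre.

Apply Snell's law at each interface; in layer i the horizontal offset is hᵢ·tan θᵢ.
Layer 1: θ = 6.40°; offset = 9.3·tan 6.40° = 1.043 m.
Layer 2: sin θ = 768·sin 6.4°/608 = 0.1408, θ = 8.09°; offset = 15.3·tan 8.09° = 2.176 m.
Layer 3: sin θ = 1090·sin 6.4°/608 = 0.1998, θ = 11.53°; offset = 8.9·tan 11.53° = 1.815 m.
Layer 4: sin θ = 2127·sin 6.4°/608 = 0.3900, θ = 22.95°; offset = 4.5·tan 22.95° = 1.906 m.
Σ offsets = 6.940 m.

7 m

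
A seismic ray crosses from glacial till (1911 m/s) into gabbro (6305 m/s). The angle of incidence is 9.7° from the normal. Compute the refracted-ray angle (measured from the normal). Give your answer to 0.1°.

Snell's law: sin θ₂ = (V₂/V₁)·sin θ₁ = (6305/1911)·sin 9.7° = 0.5559.
θ₂ = arcsin 0.5559 = 33.77° from the normal.

33.8°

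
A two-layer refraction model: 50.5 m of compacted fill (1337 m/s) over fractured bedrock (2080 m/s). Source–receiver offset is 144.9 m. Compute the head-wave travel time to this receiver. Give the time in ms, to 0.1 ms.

t = x/V₂ + 2h·√(V₂²−V₁²)/(V₁V₂).
√(V₂²−V₁²) = √(2080²−1337²) = 1593.4 m/s; delay term = 2·50.5·1593.4/(1337·2080) = 0.05787 s.
t = 144.9/2080 + 0.05787 = 0.12753 s.

127.5 ms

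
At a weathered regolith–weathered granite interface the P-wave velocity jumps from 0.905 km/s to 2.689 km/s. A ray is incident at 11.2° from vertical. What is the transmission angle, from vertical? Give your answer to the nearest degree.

sin θ₁/V₁ = sin θ₂/V₂ ⇒ sin θ₂ = 2.689·sin 11.2°/0.905 = 2.689·0.1942/0.905 = 0.5771.
θ₂ = arcsin 0.5771 = 35.25° from the normal.

35°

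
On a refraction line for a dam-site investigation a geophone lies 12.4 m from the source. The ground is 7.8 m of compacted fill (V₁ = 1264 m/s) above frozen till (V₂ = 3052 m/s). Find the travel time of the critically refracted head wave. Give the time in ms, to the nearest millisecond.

θ_c = arcsin(V₁/V₂) = arcsin(1264/3052) = 24.47°, cos θ_c = 0.9102.
Intercept time tᵢ = 2h cos θ_c / V₁ = 2·7.8·0.9102/1264 = 0.01123 s.
t = x/V₂ + tᵢ = 12.4/3052 + 0.01123 = 0.01530 s.

15 ms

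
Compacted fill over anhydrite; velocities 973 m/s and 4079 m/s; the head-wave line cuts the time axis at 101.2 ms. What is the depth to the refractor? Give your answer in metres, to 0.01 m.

50.70 m

θ_c = arcsin(973/4079) = 13.80°; cos θ_c = 0.9711.
tᵢ = 2h cos θ_c/V₁ ⇒ h = tᵢ·V₁/(2 cos θ_c) = 0.1012·973/(2·0.9711) = 50.70 m.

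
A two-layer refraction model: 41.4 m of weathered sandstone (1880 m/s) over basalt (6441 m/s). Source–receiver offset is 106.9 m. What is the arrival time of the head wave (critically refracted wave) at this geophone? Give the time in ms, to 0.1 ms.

θ_c = arcsin(V₁/V₂) = arcsin(1880/6441) = 16.97°, cos θ_c = 0.9565.
Intercept time tᵢ = 2h cos θ_c / V₁ = 2·41.4·0.9565/1880 = 0.04212 s.
t = x/V₂ + tᵢ = 106.9/6441 + 0.04212 = 0.05872 s.

58.7 ms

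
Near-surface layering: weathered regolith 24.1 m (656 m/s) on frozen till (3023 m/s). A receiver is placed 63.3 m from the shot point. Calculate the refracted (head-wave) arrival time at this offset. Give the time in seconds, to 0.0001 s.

0.0927 s

θ_c = arcsin(V₁/V₂) = arcsin(656/3023) = 12.53°, cos θ_c = 0.9762.
Intercept time tᵢ = 2h cos θ_c / V₁ = 2·24.1·0.9762/656 = 0.07172 s.
t = x/V₂ + tᵢ = 63.3/3023 + 0.07172 = 0.09266 s.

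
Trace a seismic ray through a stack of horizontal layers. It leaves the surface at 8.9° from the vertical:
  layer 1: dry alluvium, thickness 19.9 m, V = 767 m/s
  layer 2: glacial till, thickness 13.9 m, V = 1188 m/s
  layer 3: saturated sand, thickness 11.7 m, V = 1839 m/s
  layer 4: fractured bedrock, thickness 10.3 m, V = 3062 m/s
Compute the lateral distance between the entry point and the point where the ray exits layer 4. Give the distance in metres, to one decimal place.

19.3 m

p = sin θ₁/V₁ = sin 8.9°/767 = 2.0171e-04 s/m is conserved through the stack.
Layer 1: θ = 8.90°; offset = 19.9·tan 8.90° = 3.116 m.
Layer 2: sin θ = p·1188 = 0.2396 → θ = 13.86°; offset = 13.9·tan 13.86° = 3.431 m.
Layer 3: sin θ = p·1839 = 0.3709 → θ = 21.77°; offset = 11.7·tan 21.77° = 4.673 m.
Layer 4: sin θ = p·3062 = 0.6176 → θ = 38.14°; offset = 10.3·tan 38.14° = 8.089 m.
Total horizontal offset = 19.309 m.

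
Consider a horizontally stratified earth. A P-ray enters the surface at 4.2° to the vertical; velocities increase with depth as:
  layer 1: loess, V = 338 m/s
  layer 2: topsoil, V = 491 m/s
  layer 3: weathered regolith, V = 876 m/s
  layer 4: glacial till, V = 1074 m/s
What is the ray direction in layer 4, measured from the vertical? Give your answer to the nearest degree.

Snell's law across each interface conserves sin θ / V, so sin θ_4 = V_4·sin θ₁/V₁.
sin θ_4 = 1074 × sin 4.2° / 338 = 0.2327.
θ_4 = arcsin 0.2327 = 13.46°.

13°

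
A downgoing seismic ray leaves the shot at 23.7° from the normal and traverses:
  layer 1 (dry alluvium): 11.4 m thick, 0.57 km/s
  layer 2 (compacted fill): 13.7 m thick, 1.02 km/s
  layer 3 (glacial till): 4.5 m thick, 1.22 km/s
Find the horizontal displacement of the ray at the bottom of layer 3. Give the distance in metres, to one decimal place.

26.8 m

p = sin θ₁/V₁ = sin 23.7°/0.57 = 7.0517e-01 s/km is conserved through the stack.
Layer 1: θ = 23.70°; offset = 11.4·tan 23.70° = 5.004 m.
Layer 2: sin θ = p·1.02 = 0.7193 → θ = 45.99°; offset = 13.7·tan 45.99° = 14.184 m.
Layer 3: sin θ = p·1.22 = 0.8603 → θ = 59.35°; offset = 4.5·tan 59.35° = 7.594 m.
Σ offsets = 26.783 m.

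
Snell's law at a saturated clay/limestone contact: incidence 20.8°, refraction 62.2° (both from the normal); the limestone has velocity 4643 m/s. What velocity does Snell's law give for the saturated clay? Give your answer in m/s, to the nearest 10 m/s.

1860 m/s

sin 20.8° = 0.3551; sin 62.2° = 0.8846.
V₁ = V₂·(sin θ₁/sin θ₂) = 4643·(0.3551/0.8846) = 1863.89 m/s.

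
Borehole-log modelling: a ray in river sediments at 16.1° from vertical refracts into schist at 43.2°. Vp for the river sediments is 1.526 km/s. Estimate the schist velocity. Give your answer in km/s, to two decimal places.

Snell's law: sin 16.1°/V₁ = sin 43.2°/V₂.
V₂ = V₁·sin 43.2°/sin 16.1° = 1.526 × 2.4685 = 3.77 km/s.

3.77 km/s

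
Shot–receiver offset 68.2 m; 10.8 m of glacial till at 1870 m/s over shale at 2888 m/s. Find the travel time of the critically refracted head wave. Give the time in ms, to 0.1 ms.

t = x/V₂ + 2h·√(V₂²−V₁²)/(V₁V₂).
√(V₂²−V₁²) = √(2888²−1870²) = 2200.8 m/s; delay term = 2·10.8·2200.8/(1870·2888) = 0.00880 s.
t = 68.2/2888 + 0.00880 = 0.03242 s.

32.4 ms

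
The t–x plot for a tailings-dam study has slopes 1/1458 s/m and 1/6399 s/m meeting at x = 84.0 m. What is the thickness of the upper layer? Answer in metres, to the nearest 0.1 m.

x_cross = 2h·√((V₂+V₁)/(V₂−V₁)) → h = x_cross / (2·√((V₂+V₁)/(V₂−V₁))).
√((V₂+V₁)/(V₂−V₁)) = √((6399+1458)/(6399−1458)) = 1.2610.
h = 84.0 / (2·1.2610) = 33.31 m.

33.3 m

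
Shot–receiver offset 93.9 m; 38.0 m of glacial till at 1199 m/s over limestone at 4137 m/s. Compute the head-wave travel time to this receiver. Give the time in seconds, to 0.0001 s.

θ_c = arcsin(V₁/V₂) = arcsin(1199/4137) = 16.85°, cos θ_c = 0.9571.
Intercept time tᵢ = 2h cos θ_c / V₁ = 2·38.0·0.9571/1199 = 0.06067 s.
t = x/V₂ + tᵢ = 93.9/4137 + 0.06067 = 0.08336 s.

0.0834 s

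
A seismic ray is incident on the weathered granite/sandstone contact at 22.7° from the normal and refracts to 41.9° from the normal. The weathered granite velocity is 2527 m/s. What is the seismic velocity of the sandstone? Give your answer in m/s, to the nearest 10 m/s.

4370 m/s

Snell's law: sin 22.7°/V₁ = sin 41.9°/V₂.
V₂ = V₁·sin 41.9°/sin 22.7° = 2527 × 1.7306 = 4373.12 m/s.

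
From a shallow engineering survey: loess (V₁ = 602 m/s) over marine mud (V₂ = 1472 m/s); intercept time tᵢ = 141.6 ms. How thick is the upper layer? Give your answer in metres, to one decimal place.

46.7 m

h = tᵢ·V₁·V₂ / (2·√(V₂²−V₁²)).
√(V₂²−V₁²) = √(1472² − 602²) = 1343.3 m/s.
h = 0.1416 s × 602 × 1472 / (2 × 1343.3) = 46.71 m.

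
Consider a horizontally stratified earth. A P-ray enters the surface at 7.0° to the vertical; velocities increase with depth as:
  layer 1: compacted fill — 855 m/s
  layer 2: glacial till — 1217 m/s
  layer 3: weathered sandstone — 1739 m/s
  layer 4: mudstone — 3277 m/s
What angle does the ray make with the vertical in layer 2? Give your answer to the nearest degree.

10°

Ray parameter p = sin 7.0° / 855 = 1.4254e-04 s/m.
sin θ_2 = p·V_2 = 1.4254e-04 × 1217 = 0.1735.
θ_2 = arcsin 0.1735 = 9.99°.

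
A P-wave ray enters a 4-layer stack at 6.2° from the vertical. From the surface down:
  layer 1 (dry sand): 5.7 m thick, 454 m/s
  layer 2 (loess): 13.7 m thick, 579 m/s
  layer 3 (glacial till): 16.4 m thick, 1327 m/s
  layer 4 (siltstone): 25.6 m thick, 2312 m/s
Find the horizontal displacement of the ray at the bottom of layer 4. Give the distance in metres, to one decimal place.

Apply Snell's law at each interface; in layer i the horizontal offset is hᵢ·tan θᵢ.
Layer 1: θ = 6.20°; offset = 5.7·tan 6.20° = 0.619 m.
Layer 2: sin θ = 579·sin 6.2°/454 = 0.1377, θ = 7.92°; offset = 13.7·tan 7.92° = 1.905 m.
Layer 3: sin θ = 1327·sin 6.2°/454 = 0.3157, θ = 18.40°; offset = 16.4·tan 18.40° = 5.456 m.
Layer 4: sin θ = 2312·sin 6.2°/454 = 0.5500, θ = 33.37°; offset = 25.6·tan 33.37° = 16.858 m.
Total horizontal offset = 24.839 m.

24.8 m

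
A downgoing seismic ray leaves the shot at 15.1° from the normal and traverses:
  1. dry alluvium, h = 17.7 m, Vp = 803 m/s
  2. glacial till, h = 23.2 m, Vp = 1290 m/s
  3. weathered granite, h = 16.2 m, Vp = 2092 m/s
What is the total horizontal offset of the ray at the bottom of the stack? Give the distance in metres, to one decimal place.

30.4 m

Ray parameter p = sin 15.1° / 803 m/s = 3.2441e-04 s/m.
Layer 1: θ = 15.10°; offset = 17.7·tan 15.10° = 4.776 m.
Layer 2: sin θ = p·1290 = 0.4185 → θ = 24.74°; offset = 23.2·tan 24.74° = 10.690 m.
Layer 3: sin θ = p·2092 = 0.6787 → θ = 42.74°; offset = 16.2·tan 42.74° = 14.970 m.
Total horizontal offset = 30.436 m.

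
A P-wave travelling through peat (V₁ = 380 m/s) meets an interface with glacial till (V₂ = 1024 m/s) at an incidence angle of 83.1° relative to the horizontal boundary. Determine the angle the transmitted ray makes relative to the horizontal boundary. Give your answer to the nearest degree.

Angle from the normal: 90° − 83.1° = 6.9°.
Snell's law: sin θ₂ = (V₂/V₁)·sin θ₁ = (1024/380)·sin 6.9° = 0.3237.
θ₂ = sin⁻¹(0.3237) = 18.89° (from vertical).
From the interface: 90° − 18.89° = 71.11°.

71°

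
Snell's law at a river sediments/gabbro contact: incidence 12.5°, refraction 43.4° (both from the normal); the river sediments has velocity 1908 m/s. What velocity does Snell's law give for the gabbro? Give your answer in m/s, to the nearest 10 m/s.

6060 m/s

sin 12.5° = 0.2164; sin 43.4° = 0.6871.
V₂ = V₁·(sin θ₂/sin θ₁) = 1908·(0.6871/0.2164) = 6056.95 m/s.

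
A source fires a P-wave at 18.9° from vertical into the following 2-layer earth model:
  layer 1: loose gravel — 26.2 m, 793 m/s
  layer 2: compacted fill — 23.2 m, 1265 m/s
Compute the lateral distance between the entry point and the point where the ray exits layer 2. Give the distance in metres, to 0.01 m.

22.97 m

Apply Snell's law at each interface; in layer i the horizontal offset is hᵢ·tan θᵢ.
Layer 1: θ = 18.90°; offset = 26.2·tan 18.90° = 8.9703 m.
Layer 2: sin θ = 1265·sin 18.9°/793 = 0.5167, θ = 31.11°; offset = 23.2·tan 31.11° = 14.0019 m.
Total horizontal offset = 22.9721 m.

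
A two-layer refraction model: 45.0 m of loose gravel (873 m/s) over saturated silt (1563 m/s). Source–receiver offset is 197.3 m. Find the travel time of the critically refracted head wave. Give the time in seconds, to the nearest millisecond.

0.212 s

t = x/V₂ + 2h·√(V₂²−V₁²)/(V₁V₂).
√(V₂²−V₁²) = √(1563²−873²) = 1296.5 m/s; delay term = 2·45.0·1296.5/(873·1563) = 0.08551 s.
t = 197.3/1563 + 0.08551 = 0.21174 s.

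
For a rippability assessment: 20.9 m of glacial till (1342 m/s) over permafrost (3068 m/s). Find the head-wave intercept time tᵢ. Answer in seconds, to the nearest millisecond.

0.028 s

tᵢ = 2h·√(V₂²−V₁²)/(V₁V₂).
√(V₂²−V₁²) = √(3068²−1342²) = 2758.9 m/s.
tᵢ = 2·20.9·2758.9/(1342·3068) = 0.02801 s.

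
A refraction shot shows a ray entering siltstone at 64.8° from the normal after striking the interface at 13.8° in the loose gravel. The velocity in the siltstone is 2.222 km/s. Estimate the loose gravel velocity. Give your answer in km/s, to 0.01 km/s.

sin 13.8° = 0.2385; sin 64.8° = 0.9048.
V₁ = V₂·(sin θ₁/sin θ₂) = 2.222·(0.2385/0.9048) = 0.59 km/s.

0.59 km/s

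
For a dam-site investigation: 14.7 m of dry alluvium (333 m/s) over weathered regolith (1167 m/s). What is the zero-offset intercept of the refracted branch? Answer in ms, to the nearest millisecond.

85 ms

θ_c = arcsin(V₁/V₂) = arcsin(333/1167) = 16.58°; cos θ_c = 0.9584.
tᵢ = 2h·cos θ_c / V₁ = 2·14.7·0.9584 / 333 = 0.08462 s.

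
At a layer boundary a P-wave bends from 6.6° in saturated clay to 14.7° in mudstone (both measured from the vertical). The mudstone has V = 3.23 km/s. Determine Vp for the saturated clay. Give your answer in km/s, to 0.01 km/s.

1.46 km/s

sin 6.6° = 0.1149; sin 14.7° = 0.2538.
V₁ = V₂·(sin θ₁/sin θ₂) = 3.23·(0.1149/0.2538) = 1.46 km/s.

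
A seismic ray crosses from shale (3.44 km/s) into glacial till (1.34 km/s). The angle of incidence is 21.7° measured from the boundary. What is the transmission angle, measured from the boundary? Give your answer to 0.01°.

Convert to the normal: θ₁ = 90° − 21.7° = 68.3°.
sin θ₁/V₁ = sin θ₂/V₂ ⇒ sin θ₂ = 1.34·sin 68.3°/3.44 = 1.34·0.9291/3.44 = 0.3619.
θ₂ = arcsin 0.3619 = 21.22° from the normal.
From the interface: 90° − 21.22° = 68.78°.

68.78°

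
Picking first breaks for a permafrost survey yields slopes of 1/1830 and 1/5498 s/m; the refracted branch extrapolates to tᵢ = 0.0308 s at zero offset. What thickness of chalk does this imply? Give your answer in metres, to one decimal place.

θ_c = arcsin(1830/5498) = 19.44°; cos θ_c = 0.9430.
tᵢ = 2h cos θ_c/V₁ ⇒ h = tᵢ·V₁/(2 cos θ_c) = 0.0308·1830/(2·0.9430) = 29.89 m.

29.9 m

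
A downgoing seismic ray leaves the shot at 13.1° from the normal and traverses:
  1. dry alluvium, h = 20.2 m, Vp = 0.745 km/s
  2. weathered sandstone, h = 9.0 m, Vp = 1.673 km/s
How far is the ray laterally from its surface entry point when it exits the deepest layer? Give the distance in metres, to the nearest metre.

10 m

p = sin θ₁/V₁ = sin 13.1°/0.745 = 3.0423e-01 s/km is conserved through the stack.
Layer 1: θ = 13.10°; offset = 20.2·tan 13.10° = 4.701 m.
Layer 2: sin θ = p·1.673 = 0.5090 → θ = 30.60°; offset = 9.0·tan 30.60° = 5.322 m.
Σ offsets = 10.022 m.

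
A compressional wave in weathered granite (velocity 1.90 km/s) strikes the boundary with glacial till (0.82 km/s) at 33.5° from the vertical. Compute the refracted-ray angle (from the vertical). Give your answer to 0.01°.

sin θ₁/V₁ = sin θ₂/V₂ ⇒ sin θ₂ = 0.82·sin 33.5°/1.90 = 0.82·0.5519/1.90 = 0.2382.
θ₂ = sin⁻¹(0.2382) = 13.78° (from vertical).

13.78°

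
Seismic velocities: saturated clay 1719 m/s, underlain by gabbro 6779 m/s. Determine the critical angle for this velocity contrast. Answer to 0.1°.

14.7°

At critical incidence the refracted ray runs along the interface (θ₂ = 90°), so sin θ_c = V₁/V₂.
θ_c = arcsin(1719/6779) = arcsin 0.2536 = 14.69°.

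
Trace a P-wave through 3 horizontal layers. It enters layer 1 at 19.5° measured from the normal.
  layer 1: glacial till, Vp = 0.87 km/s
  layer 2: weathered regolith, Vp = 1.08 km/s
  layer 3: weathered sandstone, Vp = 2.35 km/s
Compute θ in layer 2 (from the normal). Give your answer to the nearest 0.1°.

Snell's law across each interface conserves sin θ / V, so sin θ_2 = V_2·sin θ₁/V₁.
sin θ_2 = 1.08 × sin 19.5° / 0.87 = 0.4144.
θ_2 = arcsin 0.4144 = 24.48°.

24.5°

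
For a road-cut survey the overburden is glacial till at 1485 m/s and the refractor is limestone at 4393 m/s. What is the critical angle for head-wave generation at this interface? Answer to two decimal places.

19.76°

At critical incidence the refracted ray runs along the interface (θ₂ = 90°), so sin θ_c = V₁/V₂.
θ_c = arcsin(1485/4393) = arcsin 0.3380 = 19.76°.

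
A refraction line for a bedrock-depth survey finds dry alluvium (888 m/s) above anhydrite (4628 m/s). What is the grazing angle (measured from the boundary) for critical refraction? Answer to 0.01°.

Critical incidence: sin θ_c = V₁/V₂ = 888/4628 = 0.1919.
θ_c = arcsin 0.1919 = 11.06°.
Measured from the interface: 90° − 11.06° = 78.94°.

78.94°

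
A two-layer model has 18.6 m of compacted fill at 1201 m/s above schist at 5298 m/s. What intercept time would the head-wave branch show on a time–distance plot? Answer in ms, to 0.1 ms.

θ_c = arcsin(V₁/V₂) = arcsin(1201/5298) = 13.10°; cos θ_c = 0.9740.
tᵢ = 2h·cos θ_c / V₁ = 2·18.6·0.9740 / 1201 = 0.03017 s.

30.2 ms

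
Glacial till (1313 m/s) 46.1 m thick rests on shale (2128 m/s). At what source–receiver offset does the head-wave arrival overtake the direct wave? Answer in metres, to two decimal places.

x_cross = 2h·√((V₂+V₁)/(V₂−V₁)).
(V₂+V₁)/(V₂−V₁) = (2128+1313)/(2128−1313) = 4.2221; √ = 2.0548.
x_cross = 2·46.1·2.0548 = 189.45 m.

189.45 m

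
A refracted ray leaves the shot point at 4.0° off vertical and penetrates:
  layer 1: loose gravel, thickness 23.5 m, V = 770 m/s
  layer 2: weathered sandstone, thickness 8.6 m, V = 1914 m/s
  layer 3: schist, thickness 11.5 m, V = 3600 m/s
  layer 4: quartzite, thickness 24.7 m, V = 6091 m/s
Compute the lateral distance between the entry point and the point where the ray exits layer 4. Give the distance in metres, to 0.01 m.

23.47 m

Ray parameter p = sin 4.0° / 770 m/s = 9.0593e-05 s/m.
Layer 1: θ = 4.00°; offset = 23.5·tan 4.00° = 1.6433 m.
Layer 2: sin θ = p·1914 = 0.1734 → θ = 9.99°; offset = 8.6·tan 9.99° = 1.5141 m.
Layer 3: sin θ = p·3600 = 0.3261 → θ = 19.03°; offset = 11.5·tan 19.03° = 3.9675 m.
Layer 4: sin θ = p·6091 = 0.5518 → θ = 33.49°; offset = 24.7·tan 33.49° = 16.3428 m.
Summing the layer offsets gives 23.4677 m.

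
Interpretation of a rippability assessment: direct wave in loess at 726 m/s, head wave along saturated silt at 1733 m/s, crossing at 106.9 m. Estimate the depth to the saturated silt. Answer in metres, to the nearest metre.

h = (x_cross/2)·√((V₂−V₁)/(V₂+V₁)).
(V₂−V₁)/(V₂+V₁) = (1733−726)/(1733+726) = 0.4095; √ = 0.6399.
h = (106.9/2)·0.6399 = 34.20 m.

34 m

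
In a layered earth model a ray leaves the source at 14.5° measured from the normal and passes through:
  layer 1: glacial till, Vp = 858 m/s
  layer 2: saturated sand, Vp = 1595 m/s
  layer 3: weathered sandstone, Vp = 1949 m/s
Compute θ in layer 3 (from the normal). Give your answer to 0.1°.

Snell's law across each interface conserves sin θ / V, so sin θ_3 = V_3·sin θ₁/V₁.
sin θ_3 = 1949 × sin 14.5° / 858 = 0.5688.
θ_3 = arcsin 0.5688 = 34.66°.

34.7°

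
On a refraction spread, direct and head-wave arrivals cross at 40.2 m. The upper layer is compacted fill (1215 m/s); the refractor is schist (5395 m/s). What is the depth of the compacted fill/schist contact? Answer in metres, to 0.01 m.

15.98 m

x_cross = 2h·√((V₂+V₁)/(V₂−V₁)) → h = x_cross / (2·√((V₂+V₁)/(V₂−V₁))).
√((V₂+V₁)/(V₂−V₁)) = √((5395+1215)/(5395−1215)) = 1.2575.
h = 40.2 / (2·1.2575) = 15.98 m.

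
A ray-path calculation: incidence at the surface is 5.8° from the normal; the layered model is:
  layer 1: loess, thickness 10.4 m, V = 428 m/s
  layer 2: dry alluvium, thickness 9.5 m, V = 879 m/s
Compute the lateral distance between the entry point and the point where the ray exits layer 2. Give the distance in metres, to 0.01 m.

3.07 m

Apply Snell's law at each interface; in layer i the horizontal offset is hᵢ·tan θᵢ.
Layer 1: θ = 5.80°; offset = 10.4·tan 5.80° = 1.0564 m.
Layer 2: sin θ = 879·sin 5.8°/428 = 0.2075, θ = 11.98°; offset = 9.5·tan 11.98° = 2.0155 m.
Σ offsets = 3.0719 m.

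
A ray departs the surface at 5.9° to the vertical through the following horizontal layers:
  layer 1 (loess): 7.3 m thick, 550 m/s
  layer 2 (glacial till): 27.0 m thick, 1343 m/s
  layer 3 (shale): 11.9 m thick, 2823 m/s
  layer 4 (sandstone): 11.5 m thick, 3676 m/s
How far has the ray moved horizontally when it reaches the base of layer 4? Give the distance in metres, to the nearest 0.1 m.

26.0 m

Apply Snell's law at each interface; in layer i the horizontal offset is hᵢ·tan θᵢ.
Layer 1: θ = 5.90°; offset = 7.3·tan 5.90° = 0.754 m.
Layer 2: sin θ = 1343·sin 5.9°/550 = 0.2510, θ = 14.54°; offset = 27.0·tan 14.54° = 7.001 m.
Layer 3: sin θ = 2823·sin 5.9°/550 = 0.5276, θ = 31.84°; offset = 11.9·tan 31.84° = 7.391 m.
Layer 4: sin θ = 3676·sin 5.9°/550 = 0.6870, θ = 43.40°; offset = 11.5·tan 43.40° = 10.873 m.
Σ offsets = 26.020 m.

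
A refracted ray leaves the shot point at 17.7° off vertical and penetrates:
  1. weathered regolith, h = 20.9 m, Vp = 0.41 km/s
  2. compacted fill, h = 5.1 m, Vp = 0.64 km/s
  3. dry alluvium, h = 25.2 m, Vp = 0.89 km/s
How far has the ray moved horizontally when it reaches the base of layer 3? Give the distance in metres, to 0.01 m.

31.56 m

Apply Snell's law at each interface; in layer i the horizontal offset is hᵢ·tan θᵢ.
Layer 1: θ = 17.70°; offset = 20.9·tan 17.70° = 6.6700 m.
Layer 2: sin θ = 0.64·sin 17.7°/0.41 = 0.4746, θ = 28.33°; offset = 5.1·tan 28.33° = 2.7498 m.
Layer 3: sin θ = 0.89·sin 17.7°/0.41 = 0.6600, θ = 41.30°; offset = 25.2·tan 41.30° = 22.1371 m.
Σ offsets = 31.5570 m.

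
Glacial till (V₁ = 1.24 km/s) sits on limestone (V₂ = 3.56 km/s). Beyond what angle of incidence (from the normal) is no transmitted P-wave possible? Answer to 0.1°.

Critical incidence: sin θ_c = V₁/V₂ = 1.24/3.56 = 0.3483.
θ_c = arcsin 0.3483 = 20.38°.

20.4°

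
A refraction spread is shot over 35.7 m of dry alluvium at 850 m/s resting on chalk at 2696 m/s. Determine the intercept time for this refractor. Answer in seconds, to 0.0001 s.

θ_c = arcsin(V₁/V₂) = arcsin(850/2696) = 18.38°; cos θ_c = 0.9490.
tᵢ = 2h·cos θ_c / V₁ = 2·35.7·0.9490 / 850 = 0.07972 s.

0.0797 s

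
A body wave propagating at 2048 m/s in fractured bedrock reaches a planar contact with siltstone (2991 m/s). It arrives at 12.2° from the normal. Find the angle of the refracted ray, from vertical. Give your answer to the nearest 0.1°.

18.0°

Snell's law: sin θ₂ = (V₂/V₁)·sin θ₁ = (2991/2048)·sin 12.2° = 0.3086.
θ₂ = arcsin 0.3086 = 17.98° from the normal.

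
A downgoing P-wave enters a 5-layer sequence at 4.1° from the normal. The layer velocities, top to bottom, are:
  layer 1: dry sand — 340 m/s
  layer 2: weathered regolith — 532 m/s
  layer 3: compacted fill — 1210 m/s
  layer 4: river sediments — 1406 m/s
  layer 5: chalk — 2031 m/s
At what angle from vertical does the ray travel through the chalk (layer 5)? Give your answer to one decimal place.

Ray parameter p = sin 4.1° / 340 = 2.1029e-04 s/m.
sin θ_5 = p·V_5 = 2.1029e-04 × 2031 = 0.4271.
θ_5 = 25.28° from the vertical.

25.3°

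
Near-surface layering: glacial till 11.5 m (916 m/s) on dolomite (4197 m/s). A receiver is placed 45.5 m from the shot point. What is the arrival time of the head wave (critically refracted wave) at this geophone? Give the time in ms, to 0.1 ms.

t = x/V₂ + 2h·√(V₂²−V₁²)/(V₁V₂).
√(V₂²−V₁²) = √(4197²−916²) = 4095.8 m/s; delay term = 2·11.5·4095.8/(916·4197) = 0.02450 s.
t = 45.5/4197 + 0.02450 = 0.03534 s.

35.3 ms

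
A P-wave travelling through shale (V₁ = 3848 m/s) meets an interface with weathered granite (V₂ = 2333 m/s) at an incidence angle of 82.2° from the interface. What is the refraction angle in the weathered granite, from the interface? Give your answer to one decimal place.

Convert to the normal: θ₁ = 90° − 82.2° = 7.8°.
sin θ₁/V₁ = sin θ₂/V₂ ⇒ sin θ₂ = 2333·sin 7.8°/3848 = 2333·0.1357/3848 = 0.0823.
θ₂ = arcsin 0.0823 = 4.72° from the normal.
From the interface: 90° − 4.72° = 85.28°.

85.3°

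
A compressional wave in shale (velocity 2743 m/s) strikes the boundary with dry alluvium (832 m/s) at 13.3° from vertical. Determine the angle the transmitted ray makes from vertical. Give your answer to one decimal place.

4.0°

Snell's law: sin θ₂ = (V₂/V₁)·sin θ₁ = (832/2743)·sin 13.3° = 0.0698.
θ₂ = sin⁻¹(0.0698) = 4.00° (from vertical).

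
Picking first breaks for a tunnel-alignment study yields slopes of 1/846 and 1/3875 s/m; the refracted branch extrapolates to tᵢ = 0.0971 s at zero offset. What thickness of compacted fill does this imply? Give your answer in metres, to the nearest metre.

θ_c = arcsin(846/3875) = 12.61°; cos θ_c = 0.9759.
tᵢ = 2h cos θ_c/V₁ ⇒ h = tᵢ·V₁/(2 cos θ_c) = 0.0971·846/(2·0.9759) = 42.09 m.

42 m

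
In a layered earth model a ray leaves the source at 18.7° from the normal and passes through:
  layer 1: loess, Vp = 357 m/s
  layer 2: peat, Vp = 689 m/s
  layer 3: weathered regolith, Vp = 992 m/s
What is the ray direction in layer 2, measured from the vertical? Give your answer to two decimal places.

38.23°

Snell's law across each interface conserves sin θ / V, so sin θ_2 = V_2·sin θ₁/V₁.
sin θ_2 = 689 × sin 18.7° / 357 = 0.6188.
θ_2 = 38.23° from the vertical.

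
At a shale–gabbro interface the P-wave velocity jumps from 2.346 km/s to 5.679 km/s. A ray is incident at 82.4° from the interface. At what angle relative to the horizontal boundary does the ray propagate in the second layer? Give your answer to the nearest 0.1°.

Convert to the normal: θ₁ = 90° − 82.4° = 7.6°.
Snell's law: sin θ₂ = (V₂/V₁)·sin θ₁ = (5.679/2.346)·sin 7.6° = 0.3202.
θ₂ = sin⁻¹(0.3202) = 18.67° (from vertical).
From the interface: 90° − 18.67° = 71.33°.

71.3°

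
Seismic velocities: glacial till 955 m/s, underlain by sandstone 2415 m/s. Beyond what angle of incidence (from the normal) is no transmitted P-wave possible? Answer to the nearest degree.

23°

Critical incidence: sin θ_c = V₁/V₂ = 955/2415 = 0.3954.
θ_c = arcsin 0.3954 = 23.29°.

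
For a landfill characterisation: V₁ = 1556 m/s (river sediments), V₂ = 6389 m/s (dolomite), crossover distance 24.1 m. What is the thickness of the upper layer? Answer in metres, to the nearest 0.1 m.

h = (x_cross/2)·√((V₂−V₁)/(V₂+V₁)).
(V₂−V₁)/(V₂+V₁) = (6389−1556)/(6389+1556) = 0.6083; √ = 0.7799.
h = (24.1/2)·0.7799 = 9.40 m.

9.4 m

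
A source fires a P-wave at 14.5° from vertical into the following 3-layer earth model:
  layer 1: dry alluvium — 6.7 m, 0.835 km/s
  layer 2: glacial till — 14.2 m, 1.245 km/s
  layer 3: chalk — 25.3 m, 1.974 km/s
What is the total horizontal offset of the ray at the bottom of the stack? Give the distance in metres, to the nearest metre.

Ray parameter p = sin 14.5° / 0.835 km/s = 2.9986e-01 s/km.
Layer 1: θ = 14.50°; offset = 6.7·tan 14.50° = 1.733 m.
Layer 2: sin θ = p·1.245 = 0.3733 → θ = 21.92°; offset = 14.2·tan 21.92° = 5.714 m.
Layer 3: sin θ = p·1.974 = 0.5919 → θ = 36.29°; offset = 25.3·tan 36.29° = 18.580 m.
Summing the layer offsets gives 26.027 m.

26 m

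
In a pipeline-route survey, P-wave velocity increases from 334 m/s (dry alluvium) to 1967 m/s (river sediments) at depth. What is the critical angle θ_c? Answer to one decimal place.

9.8°

Critical incidence: sin θ_c = V₁/V₂ = 334/1967 = 0.1698.
θ_c = arcsin 0.1698 = 9.78°.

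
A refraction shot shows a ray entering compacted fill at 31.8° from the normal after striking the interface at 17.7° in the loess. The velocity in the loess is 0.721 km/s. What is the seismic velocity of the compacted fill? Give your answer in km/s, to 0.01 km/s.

1.25 km/s

Snell's law: sin 17.7°/V₁ = sin 31.8°/V₂.
V₂ = V₁·sin 31.8°/sin 17.7° = 0.721 × 1.7332 = 1.25 km/s.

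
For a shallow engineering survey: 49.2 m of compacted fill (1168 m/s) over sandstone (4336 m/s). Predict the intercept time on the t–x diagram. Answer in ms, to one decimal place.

81.1 ms

θ_c = arcsin(V₁/V₂) = arcsin(1168/4336) = 15.63°; cos θ_c = 0.9630.
tᵢ = 2h·cos θ_c / V₁ = 2·49.2·0.9630 / 1168 = 0.08113 s.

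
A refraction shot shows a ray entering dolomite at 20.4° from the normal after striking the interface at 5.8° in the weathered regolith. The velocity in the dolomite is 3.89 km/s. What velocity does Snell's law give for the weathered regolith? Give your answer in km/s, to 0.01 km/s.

sin 5.8° = 0.1011; sin 20.4° = 0.3486.
V₁ = V₂·(sin θ₁/sin θ₂) = 3.89·(0.1011/0.3486) = 1.13 km/s.

1.13 km/s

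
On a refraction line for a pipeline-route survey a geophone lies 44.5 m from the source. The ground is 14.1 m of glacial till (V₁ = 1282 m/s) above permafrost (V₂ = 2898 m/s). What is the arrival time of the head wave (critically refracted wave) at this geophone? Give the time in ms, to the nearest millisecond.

35 ms

t = x/V₂ + 2h·√(V₂²−V₁²)/(V₁V₂).
√(V₂²−V₁²) = √(2898²−1282²) = 2599.0 m/s; delay term = 2·14.1·2599.0/(1282·2898) = 0.01973 s.
t = 44.5/2898 + 0.01973 = 0.03508 s.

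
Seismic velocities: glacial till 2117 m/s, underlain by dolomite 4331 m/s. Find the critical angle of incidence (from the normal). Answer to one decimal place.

29.3°

At critical incidence the refracted ray runs along the interface (θ₂ = 90°), so sin θ_c = V₁/V₂.
θ_c = arcsin(2117/4331) = arcsin 0.4888 = 29.26°.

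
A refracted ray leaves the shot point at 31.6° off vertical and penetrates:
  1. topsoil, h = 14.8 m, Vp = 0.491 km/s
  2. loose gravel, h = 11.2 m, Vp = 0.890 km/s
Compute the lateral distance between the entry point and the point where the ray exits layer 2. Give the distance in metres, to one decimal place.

43.1 m

Apply Snell's law at each interface; in layer i the horizontal offset is hᵢ·tan θᵢ.
Layer 1: θ = 31.60°; offset = 14.8·tan 31.60° = 9.105 m.
Layer 2: sin θ = 0.890·sin 31.6°/0.491 = 0.9498, θ = 71.77°; offset = 11.2·tan 71.77° = 33.999 m.
Σ offsets = 43.104 m.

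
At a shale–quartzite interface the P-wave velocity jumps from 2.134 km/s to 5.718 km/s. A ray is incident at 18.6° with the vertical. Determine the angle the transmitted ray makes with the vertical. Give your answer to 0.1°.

Snell's law: sin θ₂ = (V₂/V₁)·sin θ₁ = (5.718/2.134)·sin 18.6° = 0.8546.
θ₂ = sin⁻¹(0.8546) = 58.72° (from vertical).

58.7°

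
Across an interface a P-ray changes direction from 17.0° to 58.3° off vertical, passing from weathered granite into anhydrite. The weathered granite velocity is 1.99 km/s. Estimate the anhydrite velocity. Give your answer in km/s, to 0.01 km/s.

sin 17.0° = 0.2924; sin 58.3° = 0.8508.
V₂ = V₁·(sin θ₂/sin θ₁) = 1.99·(0.8508/0.2924) = 5.79 km/s.

5.79 km/s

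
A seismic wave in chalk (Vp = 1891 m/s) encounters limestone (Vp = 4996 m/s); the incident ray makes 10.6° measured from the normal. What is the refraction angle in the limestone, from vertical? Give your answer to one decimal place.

Snell's law: sin θ₂ = (V₂/V₁)·sin θ₁ = (4996/1891)·sin 10.6° = 0.4860.
θ₂ = arcsin 0.4860 = 29.08° from the normal.

29.1°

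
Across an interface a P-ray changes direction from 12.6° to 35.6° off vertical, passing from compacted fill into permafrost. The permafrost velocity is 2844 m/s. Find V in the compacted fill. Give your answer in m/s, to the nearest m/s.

sin 12.6° = 0.2181; sin 35.6° = 0.5821.
V₁ = V₂·(sin θ₁/sin θ₂) = 2844·(0.2181/0.5821) = 1065.75 m/s.

1066 m/s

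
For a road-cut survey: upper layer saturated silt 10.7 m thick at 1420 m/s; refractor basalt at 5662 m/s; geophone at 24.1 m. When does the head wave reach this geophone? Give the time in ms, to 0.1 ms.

18.8 ms

θ_c = arcsin(V₁/V₂) = arcsin(1420/5662) = 14.52°, cos θ_c = 0.9680.
Intercept time tᵢ = 2h cos θ_c / V₁ = 2·10.7·0.9680/1420 = 0.01459 s.
t = x/V₂ + tᵢ = 24.1/5662 + 0.01459 = 0.01885 s.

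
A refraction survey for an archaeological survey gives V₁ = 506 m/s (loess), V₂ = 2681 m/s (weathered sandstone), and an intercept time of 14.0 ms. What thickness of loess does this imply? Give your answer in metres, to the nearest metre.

4 m

θ_c = arcsin(506/2681) = 10.88°; cos θ_c = 0.9820.
tᵢ = 2h cos θ_c/V₁ ⇒ h = tᵢ·V₁/(2 cos θ_c) = 0.014·506/(2·0.9820) = 3.61 m.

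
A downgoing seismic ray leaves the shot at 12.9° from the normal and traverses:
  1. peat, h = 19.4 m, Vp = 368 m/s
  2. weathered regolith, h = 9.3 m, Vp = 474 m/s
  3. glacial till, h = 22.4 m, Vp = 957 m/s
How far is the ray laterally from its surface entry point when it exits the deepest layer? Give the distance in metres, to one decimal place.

23.2 m

Ray parameter p = sin 12.9° / 368 m/s = 6.0666e-04 s/m.
Layer 1: θ = 12.90°; offset = 19.4·tan 12.90° = 4.443 m.
Layer 2: sin θ = p·474 = 0.2876 → θ = 16.71°; offset = 9.3·tan 16.71° = 2.792 m.
Layer 3: sin θ = p·957 = 0.5806 → θ = 35.49°; offset = 22.4·tan 35.49° = 15.972 m.
Total horizontal offset = 23.208 m.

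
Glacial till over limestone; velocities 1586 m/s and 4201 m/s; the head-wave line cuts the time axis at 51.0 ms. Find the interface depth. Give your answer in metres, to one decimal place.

h = tᵢ·V₁·V₂ / (2·√(V₂²−V₁²)).
√(V₂²−V₁²) = √(4201² − 1586²) = 3890.1 m/s.
h = 0.051 s × 1586 × 4201 / (2 × 3890.1) = 43.68 m.

43.7 m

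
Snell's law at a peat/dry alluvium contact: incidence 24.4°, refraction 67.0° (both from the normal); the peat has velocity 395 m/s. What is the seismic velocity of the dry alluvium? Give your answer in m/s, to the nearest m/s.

Snell's law: sin 24.4°/V₁ = sin 67.0°/V₂.
V₂ = V₁·sin 67.0°/sin 24.4° = 395 × 2.2283 = 880.16 m/s.

880 m/s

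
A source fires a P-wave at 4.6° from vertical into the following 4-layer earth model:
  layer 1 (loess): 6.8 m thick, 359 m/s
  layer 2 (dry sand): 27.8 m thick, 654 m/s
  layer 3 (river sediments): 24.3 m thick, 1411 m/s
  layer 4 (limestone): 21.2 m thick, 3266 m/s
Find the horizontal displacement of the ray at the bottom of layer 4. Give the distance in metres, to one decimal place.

35.3 m

p = sin θ₁/V₁ = sin 4.6°/359 = 2.2340e-04 s/m is conserved through the stack.
Layer 1: θ = 4.60°; offset = 6.8·tan 4.60° = 0.547 m.
Layer 2: sin θ = p·654 = 0.1461 → θ = 8.40°; offset = 27.8·tan 8.40° = 4.106 m.
Layer 3: sin θ = p·1411 = 0.3152 → θ = 18.37°; offset = 24.3·tan 18.37° = 8.071 m.
Layer 4: sin θ = p·3266 = 0.7296 → θ = 46.85°; offset = 21.2·tan 46.85° = 22.618 m.
Σ offsets = 35.342 m.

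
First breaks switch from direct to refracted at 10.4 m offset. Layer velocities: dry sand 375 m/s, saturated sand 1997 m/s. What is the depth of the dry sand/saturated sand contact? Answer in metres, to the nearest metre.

h = (x_cross/2)·√((V₂−V₁)/(V₂+V₁)).
(V₂−V₁)/(V₂+V₁) = (1997−375)/(1997+375) = 0.6838; √ = 0.8269.
h = (10.4/2)·0.8269 = 4.30 m.

4 m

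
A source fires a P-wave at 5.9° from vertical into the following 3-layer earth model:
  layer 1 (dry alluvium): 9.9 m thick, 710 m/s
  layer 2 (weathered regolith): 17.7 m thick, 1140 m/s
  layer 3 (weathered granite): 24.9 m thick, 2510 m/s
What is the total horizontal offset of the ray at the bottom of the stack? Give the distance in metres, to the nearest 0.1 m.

13.7 m

p = sin θ₁/V₁ = sin 5.9°/710 = 1.4478e-04 s/m is conserved through the stack.
Layer 1: θ = 5.90°; offset = 9.9·tan 5.90° = 1.023 m.
Layer 2: sin θ = p·1140 = 0.1650 → θ = 9.50°; offset = 17.7·tan 9.50° = 2.962 m.
Layer 3: sin θ = p·2510 = 0.3634 → θ = 21.31°; offset = 24.9·tan 21.31° = 9.712 m.
Summing the layer offsets gives 13.698 m.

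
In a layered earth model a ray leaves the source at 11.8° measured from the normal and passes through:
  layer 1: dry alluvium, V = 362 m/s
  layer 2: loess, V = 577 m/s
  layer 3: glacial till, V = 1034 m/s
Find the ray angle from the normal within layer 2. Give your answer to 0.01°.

19.02°

Snell's law across each interface conserves sin θ / V, so sin θ_2 = V_2·sin θ₁/V₁.
sin θ_2 = 577 × sin 11.8° / 362 = 0.3260.
θ_2 = arcsin 0.3260 = 19.02°.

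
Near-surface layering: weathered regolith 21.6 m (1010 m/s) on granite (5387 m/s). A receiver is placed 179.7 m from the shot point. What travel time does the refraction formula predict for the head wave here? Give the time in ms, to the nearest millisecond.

75 ms

t = x/V₂ + 2h·√(V₂²−V₁²)/(V₁V₂).
√(V₂²−V₁²) = √(5387²−1010²) = 5291.5 m/s; delay term = 2·21.6·5291.5/(1010·5387) = 0.04201 s.
t = 179.7/5387 + 0.04201 = 0.07537 s.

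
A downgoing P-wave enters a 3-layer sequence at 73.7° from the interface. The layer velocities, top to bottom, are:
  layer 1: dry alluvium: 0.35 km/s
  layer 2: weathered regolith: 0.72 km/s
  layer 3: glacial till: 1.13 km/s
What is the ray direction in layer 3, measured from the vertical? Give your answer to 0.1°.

From the normal: θ₁ = 90° − 73.7° = 16.3°.
Ray parameter p = sin 16.3° / 0.35 = 8.0190e-01 s/km.
sin θ_3 = p·V_3 = 8.0190e-01 × 1.13 = 0.9062.
θ_3 = 64.98° from the vertical.

65.0°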